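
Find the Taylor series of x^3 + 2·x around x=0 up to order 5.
x^3 + 2·x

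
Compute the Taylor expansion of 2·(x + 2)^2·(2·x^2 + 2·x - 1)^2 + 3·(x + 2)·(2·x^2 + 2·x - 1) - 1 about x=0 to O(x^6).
48·x^5 + 96·x^4 + 62·x^3 - 12·x^2 - 15·x + 1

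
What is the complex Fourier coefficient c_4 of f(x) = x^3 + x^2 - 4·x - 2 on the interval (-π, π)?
Compute the real Fourier coefficients first: a_4 = 1/4, b_4 = 35/16 - π^2/2.
Then c_4 = (a_4 − i·b_4)/2 = 1/8 - 35·i/32 + i·π^2/4.

Final answer: 1/8 - 35·i/32 + i·π^2/4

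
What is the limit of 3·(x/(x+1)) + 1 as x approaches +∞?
Evaluate the dominant behaviour as x → +∞; each term tends to a finite value or vanishes.
Limit = 4.

Final answer: 4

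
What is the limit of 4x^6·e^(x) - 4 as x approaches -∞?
The product is a 0·∞ indeterminate form at x → -∞.
Rewrite the product as 4x^6 / e^(-x) (an ∞/∞ form) and apply L'Hôpital, or use the standard hierarchy e^(|x|) ≫ |x^6| as x → -∞.
The indeterminate product → 0, so the limit = -4.

Final answer: -4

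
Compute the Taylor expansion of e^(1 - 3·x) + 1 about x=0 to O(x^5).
27·e·x^4/8 - 9·e·x^3/2 + 9·e·x^2/2 - 3·e·x + 1 + e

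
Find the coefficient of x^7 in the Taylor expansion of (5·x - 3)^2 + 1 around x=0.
Expand to order 7: (5·x - 3)^2 + 1 = 25·x^2 - 30·x + 10 + O(x^8).
The coefficient of x^7 is 0.

Final answer: 0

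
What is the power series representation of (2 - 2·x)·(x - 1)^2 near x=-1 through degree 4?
16 - 24·(x + 1) + 12·(x + 1)^2 - 2·(x + 1)^3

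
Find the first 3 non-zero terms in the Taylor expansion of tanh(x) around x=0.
2·x^5/15 - x^3/3 + x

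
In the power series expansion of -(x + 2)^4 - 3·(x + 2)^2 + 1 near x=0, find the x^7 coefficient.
Expand to order 7: -(x + 2)^4 - 3·(x + 2)^2 + 1 = -x^4 - 8·x^3 - 27·x^2 - 44·x - 27 + O(x^8).
The coefficient of x^7 is 0.

Final answer: 0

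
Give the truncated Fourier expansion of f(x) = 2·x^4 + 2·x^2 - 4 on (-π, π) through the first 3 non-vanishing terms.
(88 - 16·π^2)·cos(x) + (-4 + 4·π^2)·cos(2·x) - 4 + 2·π^2/3 + 2·π^4/5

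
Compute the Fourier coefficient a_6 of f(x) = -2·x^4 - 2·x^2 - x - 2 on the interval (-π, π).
a_6 = (1/π) ∫_{-π}^{π} f(x)·cos(6x) dx.
Evaluate the integral (use parity and integration by parts as needed): a_6 = -4·π^2/9 - 4/27.

Final answer: -4·π^2/9 - 4/27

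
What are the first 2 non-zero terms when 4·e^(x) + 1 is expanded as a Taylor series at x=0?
4·x + 5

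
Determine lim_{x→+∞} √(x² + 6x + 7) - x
This is an ∞ − ∞ indeterminate form.
Multiply and divide by the conjugate √(x²+6x + 7) + x; the x² terms cancel, leaving (6x + 7)/(√(x²+6x + 7)+x) → 6/2 = 3.
Limit = 3.

Final answer: 3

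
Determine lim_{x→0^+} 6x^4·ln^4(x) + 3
The product is a 0·∞ indeterminate form at x → 0⁺.
Rewrite the product as 6·ln^4(x) / x^(-4) and apply L'Hôpital, or use the standard hierarchy x^(-4) ≫ |ln x|^4 as x → 0⁺.
The indeterminate product → 0, so the limit = 3.

Final answer: 3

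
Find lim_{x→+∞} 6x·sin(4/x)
As x → +∞: let u = 4/x → 0⁺; then 6·x·sin(4/x) = 6·4·sin(u)/u → 6·4·1 = 24.
Limit = 24.

Final answer: 24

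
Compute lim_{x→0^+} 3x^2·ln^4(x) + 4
The product is a 0·∞ indeterminate form at x → 0⁺.
Rewrite the product as 3·ln^4(x) / x^(-2) and apply L'Hôpital, or use the standard hierarchy x^(-2) ≫ |ln x|^4 as x → 0⁺.
The indeterminate product → 0, so the limit = 4.

Final answer: 4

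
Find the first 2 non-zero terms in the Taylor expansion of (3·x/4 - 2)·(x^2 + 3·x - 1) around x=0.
2 - 27·x/4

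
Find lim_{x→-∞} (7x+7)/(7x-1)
Evaluate the dominant behaviour as x → -∞; each term tends to a finite value or vanishes.
Limit = 1.

Final answer: 1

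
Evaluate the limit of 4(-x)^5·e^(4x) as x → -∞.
This is a 0·∞ indeterminate form at x → -∞.
Rewrite the product as 4(-x)^5 / e^(-4x) (an ∞/∞ form) and apply L'Hôpital, or use the standard hierarchy e^(4|x|) ≫ |(-x)^5| as x → -∞.
The indeterminate product → 0, so the limit = 0.

Final answer: 0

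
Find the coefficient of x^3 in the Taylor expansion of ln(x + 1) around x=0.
Expand to order 3: ln(x + 1) = x^3/3 - x^2/2 + x + O(x^4).
The coefficient of x^3 is 1/3.

Final answer: 1/3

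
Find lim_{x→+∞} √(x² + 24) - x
This is an ∞ − ∞ indeterminate form.
Multiply and divide by the conjugate √(x²+24) + x; the x² terms cancel, leaving 24/(√(x²+24)+x) → 0.
Limit = 0.

Final answer: 0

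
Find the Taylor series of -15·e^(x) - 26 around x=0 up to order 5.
-x^5/8 - 5·x^4/8 - 5·x^3/2 - 15·x^2/2 - 15·x - 41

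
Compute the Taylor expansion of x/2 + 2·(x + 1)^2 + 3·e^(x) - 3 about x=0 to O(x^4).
x^3/2 + 7·x^2/2 + 15·x/2 + 2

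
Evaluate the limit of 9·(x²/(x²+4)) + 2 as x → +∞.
Evaluate the dominant behaviour as x → +∞; each term tends to a finite value or vanishes.
Limit = 11.

Final answer: 11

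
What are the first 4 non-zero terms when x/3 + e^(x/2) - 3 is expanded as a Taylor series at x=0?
x^3/48 + x^2/8 + 5·x/6 - 2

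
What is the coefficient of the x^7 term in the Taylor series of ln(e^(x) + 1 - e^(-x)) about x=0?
Expand to order 7: ln(e^(x) + 1 - e^(-x)) = 2869·x^7/120 - 604·x^6/45 + 31·x^5/4 - 14·x^4/3 + 3·x^3 - 2·x^2 + 2·x + O(x^8).
The coefficient of x^7 is 2869/120.

Final answer: 2869/120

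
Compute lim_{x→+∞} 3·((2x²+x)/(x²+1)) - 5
Evaluate the dominant behaviour as x → +∞; each term tends to a finite value or vanishes.
Limit = 1.

Final answer: 1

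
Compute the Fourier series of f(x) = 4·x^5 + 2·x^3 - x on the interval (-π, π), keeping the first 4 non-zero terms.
(-156·π^2 + 8·π^4 + 934)·sin(x) + (-4·π^4 - 26 + 18·π^2)·sin(2·x) + (-124·π^2/27 + 194/81 + 8·π^4/3)·sin(3·x) + (-2·π^4 - 1/16 + 3·π^2/2)·sin(4·x)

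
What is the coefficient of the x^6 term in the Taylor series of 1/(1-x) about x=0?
Expand to order 6: 1/(1-x) = x^6 + x^5 + x^4 + x^3 + x^2 + x + 1 + O(x^7).
The coefficient of x^6 is 1.

Final answer: 1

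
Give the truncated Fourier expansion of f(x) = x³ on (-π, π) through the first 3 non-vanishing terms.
(-12 + 2·π^2)·sin(x) + (3/2 - π^2)·sin(2·x) + (-4/9 + 2·π^2/3)·sin(3·x)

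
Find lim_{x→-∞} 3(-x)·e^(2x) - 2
The product is a 0·∞ indeterminate form at x → -∞.
Rewrite the product as 3(-x) / e^(-2x) (an ∞/∞ form) and apply L'Hôpital, or use the standard hierarchy e^(2|x|) ≫ |(-x)| as x → -∞.
The indeterminate product → 0, so the limit = -2.

Final answer: -2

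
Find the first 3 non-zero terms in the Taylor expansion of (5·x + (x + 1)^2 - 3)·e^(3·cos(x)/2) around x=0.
5·x^2·e^(3/2)/2 + 7·x·e^(3/2) - 2·e^(3/2)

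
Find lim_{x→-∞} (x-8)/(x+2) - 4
Evaluate the dominant behaviour as x → -∞; each term tends to a finite value or vanishes.
Limit = -3.

Final answer: -3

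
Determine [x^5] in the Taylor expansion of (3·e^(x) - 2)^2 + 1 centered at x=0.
Expand to order 5: (3·e^(x) - 2)^2 + 1 = 23·x^5/10 + 11·x^4/2 + 10·x^3 + 12·x^2 + 6·x + 2 + O(x^6).
The coefficient of x^5 is 23/10.

Final answer: 23/10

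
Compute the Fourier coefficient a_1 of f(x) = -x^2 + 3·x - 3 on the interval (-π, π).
a_1 = (1/π) ∫_{-π}^{π} f(x)·cos(1x) dx.
Evaluate the integral (use parity and integration by parts as needed): a_1 = 4.

Final answer: 4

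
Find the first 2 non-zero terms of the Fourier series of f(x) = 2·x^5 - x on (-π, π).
(-80·π^2 + 4·π^4 + 478)·sin(x) + (-2·π^4 - 14 + 10·π^2)·sin(2·x)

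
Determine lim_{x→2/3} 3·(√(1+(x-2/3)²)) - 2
Direct substitution at x = 2/3 gives 1.

Final answer: 1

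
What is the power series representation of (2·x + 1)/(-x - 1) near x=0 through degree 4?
x^4 - x^3 + x^2 - x - 1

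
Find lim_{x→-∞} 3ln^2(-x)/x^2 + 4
The quotient is an ∞/∞ indeterminate form as x → -∞.
Compare growth rates of the dominant terms (exponentials ≫ polynomials ≫ logarithms), or apply L'Hôpital's rule; the quotient → 0.
Adding the constant: 0 + 4 = 4. Limit = 4.

Final answer: 4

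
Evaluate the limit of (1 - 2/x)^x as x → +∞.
As x → +∞: this is the defining limit (1 - 2/x)^x → e^(-2).
Limit = e^(-2).

Final answer: e^(-2)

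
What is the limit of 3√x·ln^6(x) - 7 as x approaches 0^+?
The product is a 0·∞ indeterminate form at x → 0⁺.
Rewrite the product as 3·ln^6(x) / x^(-1/2) and apply L'Hôpital, or use the standard hierarchy x^(-1/2) ≫ |ln x|^6 as x → 0⁺.
The indeterminate product → 0, so the limit = -7.

Final answer: -7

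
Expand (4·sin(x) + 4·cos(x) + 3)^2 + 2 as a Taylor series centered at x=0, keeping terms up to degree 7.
-37·x^7/90 - x^6/30 + 67·x^5/15 + x^4 - 76·x^3/3 - 12·x^2 + 56·x + 51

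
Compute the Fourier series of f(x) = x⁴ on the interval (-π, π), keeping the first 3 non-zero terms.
(48 - 8·π^2)·cos(x) + (-3 + 2·π^2)·cos(2·x) + π^4/5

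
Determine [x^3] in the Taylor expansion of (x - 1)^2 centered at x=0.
Expand to order 3: (x - 1)^2 = x^2 - 2·x + 1 + O(x^4).
The coefficient of x^3 is 0.

Final answer: 0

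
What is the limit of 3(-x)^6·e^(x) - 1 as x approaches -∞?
The product is a 0·∞ indeterminate form at x → -∞.
Rewrite the product as 3(-x)^6 / e^(-x) (an ∞/∞ form) and apply L'Hôpital, or use the standard hierarchy e^(|x|) ≫ |(-x)^6| as x → -∞.
The indeterminate product → 0, so the limit = -1.

Final answer: -1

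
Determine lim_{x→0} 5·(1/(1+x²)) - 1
Direct substitution at x = 0 gives 4.

Final answer: 4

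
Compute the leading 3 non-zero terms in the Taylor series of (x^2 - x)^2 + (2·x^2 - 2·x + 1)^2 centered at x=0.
9·x^2 - 4·x + 1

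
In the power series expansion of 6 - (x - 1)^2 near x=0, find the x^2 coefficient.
Expand to order 2: 6 - (x - 1)^2 = -x^2 + 2·x + 5 + O(x^3).
The coefficient of x^2 is -1.

Final answer: -1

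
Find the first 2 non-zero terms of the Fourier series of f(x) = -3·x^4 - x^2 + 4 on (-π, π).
(-140 + 24·π^2)·cos(x) - 3·π^4/5 - π^2/3 + 4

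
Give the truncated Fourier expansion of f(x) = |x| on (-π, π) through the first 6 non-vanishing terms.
-4·cos(x)/π - 4·cos(3·x)/(9·π) - 4·cos(5·x)/(25·π) - 4·cos(7·x)/(49·π) - 4·cos(9·x)/(81·π) + π/2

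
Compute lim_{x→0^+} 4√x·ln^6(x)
This is a 0·∞ indeterminate form at x → 0⁺.
Rewrite the product as 4·ln^6(x) / x^(-1/2) and apply L'Hôpital, or use the standard hierarchy x^(-1/2) ≫ |ln x|^6 as x → 0⁺.
The indeterminate product → 0, so the limit = 0.

Final answer: 0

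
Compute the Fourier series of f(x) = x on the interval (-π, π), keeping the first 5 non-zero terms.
2·sin(x) - sin(2·x) + 2·sin(3·x)/3 - sin(4·x)/2 + 2·sin(5·x)/5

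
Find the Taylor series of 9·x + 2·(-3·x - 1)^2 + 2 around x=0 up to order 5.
18·x^2 + 21·x + 4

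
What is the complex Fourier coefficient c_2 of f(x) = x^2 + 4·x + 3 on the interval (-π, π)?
Compute the real Fourier coefficients first: a_2 = 1, b_2 = -4.
Then c_2 = (a_2 − i·b_2)/2 = 1/2 + 2·i.

Final answer: 1/2 + 2·i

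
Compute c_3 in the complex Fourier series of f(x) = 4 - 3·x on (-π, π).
Compute the real Fourier coefficients first: a_3 = 0, b_3 = -2.
Then c_3 = (a_3 − i·b_3)/2 = i.

Final answer: i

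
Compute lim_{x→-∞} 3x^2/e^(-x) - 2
The quotient is an ∞/∞ indeterminate form as x → -∞.
Compare growth rates of the dominant terms (exponentials ≫ polynomials ≫ logarithms), or apply L'Hôpital's rule; the quotient → 0.
Adding the constant: 0 - 2 = -2. Limit = -2.

Final answer: -2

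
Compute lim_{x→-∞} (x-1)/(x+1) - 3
Evaluate the dominant behaviour as x → -∞; each term tends to a finite value or vanishes.
Limit = -2.

Final answer: -2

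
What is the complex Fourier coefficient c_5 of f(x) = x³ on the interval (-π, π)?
Compute the real Fourier coefficients first: a_5 = 0, b_5 = -12/125 + 2·π^2/5.
Then c_5 = (a_5 − i·b_5)/2 = -i·π^2/5 + 6·i/125.

Final answer: -i·π^2/5 + 6·i/125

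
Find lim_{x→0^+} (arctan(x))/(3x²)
Both numerator and denominator → 0 as x → 0^+; this is a 0/0 indeterminate form.
Expand each to leading order near x = 0: numerator ~ x, denominator ~ 3·x^2.
The limit of the ratio is ∞.

Final answer: ∞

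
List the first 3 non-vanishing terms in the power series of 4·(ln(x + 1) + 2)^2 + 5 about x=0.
-4·x^2 + 16·x + 21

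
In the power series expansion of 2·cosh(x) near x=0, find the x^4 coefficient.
Expand to order 4: 2·cosh(x) = x^4/12 + x^2 + 2 + O(x^5).
The coefficient of x^4 is 1/12.

Final answer: 1/12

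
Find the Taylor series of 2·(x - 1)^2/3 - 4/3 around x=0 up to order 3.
2·x^2/3 - 4·x/3 - 2/3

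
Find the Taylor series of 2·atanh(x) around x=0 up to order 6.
2·x^5/5 + 2·x^3/3 + 2·x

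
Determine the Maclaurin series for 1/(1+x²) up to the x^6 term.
-x^6 + x^4 - x^2 + 1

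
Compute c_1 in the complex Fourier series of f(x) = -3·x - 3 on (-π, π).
Compute the real Fourier coefficients first: a_1 = 0, b_1 = -6.
Then c_1 = (a_1 − i·b_1)/2 = 3·i.

Final answer: 3·i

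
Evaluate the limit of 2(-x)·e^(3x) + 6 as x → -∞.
The product is a 0·∞ indeterminate form at x → -∞.
Rewrite the product as 2(-x) / e^(-3x) (an ∞/∞ form) and apply L'Hôpital, or use the standard hierarchy e^(3|x|) ≫ |(-x)| as x → -∞.
The indeterminate product → 0, so the limit = 6.

Final answer: 6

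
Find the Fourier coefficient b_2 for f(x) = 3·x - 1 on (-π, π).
b_2 = (1/π) ∫_{-π}^{π} f(x)·sin(2x) dx.
Evaluate the integral (use parity and integration by parts as needed): b_2 = -3.

Final answer: -3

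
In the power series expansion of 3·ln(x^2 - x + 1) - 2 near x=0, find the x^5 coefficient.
Expand to order 5: 3·ln(x^2 - x + 1) - 2 = -3·x^5/5 + 3·x^4/4 + 2·x^3 + 3·x^2/2 - 3·x - 2 + O(x^6).
The coefficient of x^5 is -3/5.

Final answer: -3/5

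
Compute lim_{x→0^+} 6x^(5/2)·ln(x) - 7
The product is a 0·∞ indeterminate form at x → 0⁺.
Rewrite the product as 6·ln(x) / x^(-5/2) and apply L'Hôpital, or use the standard hierarchy x^(-5/2) ≫ |ln x| as x → 0⁺.
The indeterminate product → 0, so the limit = -7.

Final answer: -7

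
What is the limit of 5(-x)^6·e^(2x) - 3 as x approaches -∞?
The product is a 0·∞ indeterminate form at x → -∞.
Rewrite the product as 5(-x)^6 / e^(-2x) (an ∞/∞ form) and apply L'Hôpital, or use the standard hierarchy e^(2|x|) ≫ |(-x)^6| as x → -∞.
The indeterminate product → 0, so the limit = -3.

Final answer: -3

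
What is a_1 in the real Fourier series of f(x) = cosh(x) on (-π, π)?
a_1 = (1/π) ∫_{-π}^{π} f(x)·cos(1x) dx.
Evaluate the integral (use parity and integration by parts as needed): a_1 = -sinh(π)/π.

Final answer: -sinh(π)/π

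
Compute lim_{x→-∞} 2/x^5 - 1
Evaluate the dominant behaviour as x → -∞; each term tends to a finite value or vanishes.
Limit = -1.

Final answer: -1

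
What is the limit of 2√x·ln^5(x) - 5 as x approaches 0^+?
The product is a 0·∞ indeterminate form at x → 0⁺.
Rewrite the product as 2·ln^5(x) / x^(-1/2) and apply L'Hôpital, or use the standard hierarchy x^(-1/2) ≫ |ln x|^5 as x → 0⁺.
The indeterminate product → 0, so the limit = -5.

Final answer: -5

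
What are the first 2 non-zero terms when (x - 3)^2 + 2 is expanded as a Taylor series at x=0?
11 - 6·x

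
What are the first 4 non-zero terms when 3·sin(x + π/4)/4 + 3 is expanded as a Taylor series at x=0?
-√(2)·x^3/16 - 3·√(2)·x^2/16 + 3·√(2)·x/8 + 3·√(2)/8 + 3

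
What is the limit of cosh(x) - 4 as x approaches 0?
Direct substitution at x = 0 gives -3.

Final answer: -3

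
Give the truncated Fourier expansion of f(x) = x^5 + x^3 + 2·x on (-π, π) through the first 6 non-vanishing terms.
(-38·π^2 + 2·π^4 + 232)·sin(x) + (-π^4 - 8 + 4·π^2)·sin(2·x) + (-22·π^2/27 + 152/81 + 2·π^4/3)·sin(3·x) + (-π^4/2 - 67/64 + π^2/8)·sin(4·x) + (488/625 + 2·π^2/25 + 2·π^4/5)·sin(5·x) + (-π^4/3 - 4·π^2/27 - 52/81)·sin(6·x)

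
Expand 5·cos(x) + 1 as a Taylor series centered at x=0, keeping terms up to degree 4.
5·x^4/24 - 5·x^2/2 + 6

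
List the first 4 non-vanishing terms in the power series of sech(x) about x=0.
-61·x^6/720 + 5·x^4/24 - x^2/2 + 1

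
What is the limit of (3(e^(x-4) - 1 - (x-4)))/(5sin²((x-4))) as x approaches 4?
Both numerator and denominator → 0 as x → 4; this is a 0/0 indeterminate form.
Expand each to leading order near x = 4: numerator ~ 3·(x - 4)^2/2, denominator ~ 5·(x - 4)^2.
The limit of the ratio is 3/10.

Final answer: 3/10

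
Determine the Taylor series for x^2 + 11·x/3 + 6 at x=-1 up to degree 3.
10/3 + 5·(x + 1)/3 + (x + 1)^2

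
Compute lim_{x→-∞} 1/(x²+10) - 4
Evaluate the dominant behaviour as x → -∞; each term tends to a finite value or vanishes.
Limit = -4.

Final answer: -4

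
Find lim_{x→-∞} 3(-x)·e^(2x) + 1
The product is a 0·∞ indeterminate form at x → -∞.
Rewrite the product as 3(-x) / e^(-2x) (an ∞/∞ form) and apply L'Hôpital, or use the standard hierarchy e^(2|x|) ≫ |(-x)| as x → -∞.
The indeterminate product → 0, so the limit = 1.

Final answer: 1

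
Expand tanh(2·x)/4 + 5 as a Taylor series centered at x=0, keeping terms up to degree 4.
-2·x^3/3 + x/2 + 5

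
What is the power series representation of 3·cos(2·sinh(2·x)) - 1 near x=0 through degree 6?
256·x^6/5 - 24·x^2 + 2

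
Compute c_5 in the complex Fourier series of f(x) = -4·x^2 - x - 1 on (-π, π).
Compute the real Fourier coefficients first: a_5 = 16/25, b_5 = -2/5.
Then c_5 = (a_5 − i·b_5)/2 = 8/25 + i/5.

Final answer: 8/25 + i/5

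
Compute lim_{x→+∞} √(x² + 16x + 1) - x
This is an ∞ − ∞ indeterminate form.
Multiply and divide by the conjugate √(x²+16x + 1) + x; the x² terms cancel, leaving (16x + 1)/(√(x²+16x + 1)+x) → 16/2 = 8.
Limit = 8.

Final answer: 8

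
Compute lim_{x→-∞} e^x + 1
Evaluate the dominant behaviour as x → -∞; each term tends to a finite value or vanishes.
Limit = 1.

Final answer: 1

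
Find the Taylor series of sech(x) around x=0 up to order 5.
5·x^4/24 - x^2/2 + 1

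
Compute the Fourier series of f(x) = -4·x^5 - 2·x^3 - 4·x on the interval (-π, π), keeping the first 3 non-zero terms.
(-944 - 8·π^4 + 156·π^2)·sin(x) + (-18·π^2 + 31 + 4·π^4)·sin(2·x) + (-8·π^4/3 - 464/81 + 124·π^2/27)·sin(3·x)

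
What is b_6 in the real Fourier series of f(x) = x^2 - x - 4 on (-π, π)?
b_6 = (1/π) ∫_{-π}^{π} f(x)·sin(6x) dx.
Evaluate the integral (use parity and integration by parts as needed): b_6 = 1/3.

Final answer: 1/3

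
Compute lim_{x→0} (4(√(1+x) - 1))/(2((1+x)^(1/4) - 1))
Both numerator and denominator → 0 as x → 0; this is a 0/0 indeterminate form.
Expand each to leading order near x = 0: numerator ~ 2·x, denominator ~ x/2.
The limit of the ratio is 4.

Final answer: 4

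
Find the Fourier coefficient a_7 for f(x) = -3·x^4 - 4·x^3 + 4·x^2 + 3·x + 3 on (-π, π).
a_7 = (1/π) ∫_{-π}^{π} f(x)·cos(7x) dx.
Evaluate the integral (use parity and integration by parts as needed): a_7 = -928/2401 + 24·π^2/49.

Final answer: -928/2401 + 24·π^2/49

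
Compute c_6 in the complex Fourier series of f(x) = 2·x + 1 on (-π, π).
Compute the real Fourier coefficients first: a_6 = 0, b_6 = -2/3.
Then c_6 = (a_6 − i·b_6)/2 = i/3.

Final answer: i/3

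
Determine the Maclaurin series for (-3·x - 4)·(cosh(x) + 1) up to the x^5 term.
-x^5/8 - x^4/6 - 3·x^3/2 - 2·x^2 - 6·x - 8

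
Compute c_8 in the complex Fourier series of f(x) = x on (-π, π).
Compute the real Fourier coefficients first: a_8 = 0, b_8 = -1/4.
Then c_8 = (a_8 − i·b_8)/2 = i/8.

Final answer: i/8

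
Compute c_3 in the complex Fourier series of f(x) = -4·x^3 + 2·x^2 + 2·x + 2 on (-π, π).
Compute the real Fourier coefficients first: a_3 = -8/9, b_3 = 28/9 - 8·π^2/3.
Then c_3 = (a_3 − i·b_3)/2 = -4/9 - 14·i/9 + 4·i·π^2/3.

Final answer: -4/9 - 14·i/9 + 4·i·π^2/3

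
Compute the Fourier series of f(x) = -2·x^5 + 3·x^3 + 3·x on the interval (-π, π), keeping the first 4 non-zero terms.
(-510 - 4·π^4 + 86·π^2)·sin(x) + (-13·π^2 + 33/2 + 2·π^4)·sin(2·x) + (-4·π^4/3 - 106/81 + 134·π^2/27)·sin(3·x) + (-11·π^2/4 - 15/32 + π^4)·sin(4·x)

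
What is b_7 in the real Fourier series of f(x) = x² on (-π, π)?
b_7 = (1/π) ∫_{-π}^{π} f(x)·sin(7x) dx.
Evaluate the integral (use parity and integration by parts as needed): b_7 = 0.

Final answer: 0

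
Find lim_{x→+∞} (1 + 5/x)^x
As x → +∞: this is the defining limit (1 + 5/x)^x → e^5.
Limit = e^(5).

Final answer: e^(5)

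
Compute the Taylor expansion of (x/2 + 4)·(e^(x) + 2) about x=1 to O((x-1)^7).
9 + 9·e/2 + (1 + 5·e)·(x - 1) + 11·e·(x - 1)^2/4 + e·(x - 1)^3 + 13·e·(x - 1)^4/48 + 7·e·(x - 1)^5/120 + e·(x - 1)^6/96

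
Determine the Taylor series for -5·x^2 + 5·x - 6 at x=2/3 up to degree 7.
-44/9 - 5·(x - 2/3)/3 - 5·(x - 2/3)^2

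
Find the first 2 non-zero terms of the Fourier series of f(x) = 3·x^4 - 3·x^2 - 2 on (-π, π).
(156 - 24·π^2)·cos(x) - π^2 - 2 + 3·π^4/5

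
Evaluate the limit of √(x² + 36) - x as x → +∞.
This is an ∞ − ∞ indeterminate form.
Multiply and divide by the conjugate √(x²+36) + x; the x² terms cancel, leaving 36/(√(x²+36)+x) → 0.
Limit = 0.

Final answer: 0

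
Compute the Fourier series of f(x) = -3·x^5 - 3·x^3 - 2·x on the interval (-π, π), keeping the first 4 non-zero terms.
(-688 - 6·π^4 + 114·π^2)·sin(x) + (-12·π^2 + 20 + 3·π^4)·sin(2·x) + (-2·π^4 - 80/27 + 22·π^2/9)·sin(3·x) + (-3·π^2/8 + 73/64 + 3·π^4/2)·sin(4·x)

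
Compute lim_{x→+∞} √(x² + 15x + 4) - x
This is an ∞ − ∞ indeterminate form.
Multiply and divide by the conjugate √(x²+15x + 4) + x; the x² terms cancel, leaving (15x + 4)/(√(x²+15x + 4)+x) → 15/2.
Limit = 15/2.

Final answer: 15/2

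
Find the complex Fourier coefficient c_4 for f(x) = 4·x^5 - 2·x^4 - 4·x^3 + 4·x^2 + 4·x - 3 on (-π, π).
Compute the real Fourier coefficients first: a_4 = 11/8 - π^2, b_4 = -2·π^4 - 59/16 + 9·π^2/2.
Then c_4 = (a_4 − i·b_4)/2 = -π^2/2 + 11/16 - 9·i·π^2/4 + 59·i/32 + i·π^4.

Final answer: -π^2/2 + 11/16 - 9·i·π^2/4 + 59·i/32 + i·π^4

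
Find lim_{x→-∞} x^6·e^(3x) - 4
The product is a 0·∞ indeterminate form at x → -∞.
Rewrite the product as x^6 / e^(-3x) (an ∞/∞ form) and apply L'Hôpital, or use the standard hierarchy e^(3|x|) ≫ |x^6| as x → -∞.
The indeterminate product → 0, so the limit = -4.

Final answer: -4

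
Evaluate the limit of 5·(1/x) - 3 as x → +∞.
Evaluate the dominant behaviour as x → +∞; each term tends to a finite value or vanishes.
Limit = -3.

Final answer: -3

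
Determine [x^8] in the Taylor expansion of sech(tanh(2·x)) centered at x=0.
Expand to order 8: sech(tanh(2·x)) = 8906·x^8/63 - 1588·x^6/45 + 26·x^4/3 - 2·x^2 + 1 + O(x^9).
The coefficient of x^8 is 8906/63.

Final answer: 8906/63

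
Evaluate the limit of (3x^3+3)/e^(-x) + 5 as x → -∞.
The quotient is an ∞/∞ indeterminate form as x → -∞.
Compare growth rates of the dominant terms (exponentials ≫ polynomials ≫ logarithms), or apply L'Hôpital's rule; the quotient → 0.
Adding the constant: 0 + 5 = 5. Limit = 5.

Final answer: 5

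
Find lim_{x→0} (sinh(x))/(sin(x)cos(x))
Both numerator and denominator → 0 as x → 0; this is a 0/0 indeterminate form.
Expand each to leading order near x = 0: numerator ~ x, denominator ~ x.
The limit of the ratio is 1.

Final answer: 1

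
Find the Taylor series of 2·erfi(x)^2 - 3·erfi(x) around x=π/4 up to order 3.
-3·erfi(π/4) + 2·erfi(π/4)^2 + (-6·e^(π^2/16) + 8·e^(π^2/16)·erfi(π/4))·(x - π/4)/√(π) + (-3·π^(3/2)·e^(π^2/16) + 4·π^(3/2)·e^(π^2/16)·erfi(π/4) + 16·e^(π^2/8))·(x - π/4)^2/(2·π) + (-3·π^2·e^(π^2/16) - 24·e^(π^2/16) + 32·e^(π^2/16)·erfi(π/4) + 4·π^2·e^(π^2/16)·erfi(π/4) + 48·√(π)·e^(π^2/8))·(x - π/4)^3/(12·√(π))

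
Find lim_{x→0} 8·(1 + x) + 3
Direct substitution at x = 0 gives 11.

Final answer: 11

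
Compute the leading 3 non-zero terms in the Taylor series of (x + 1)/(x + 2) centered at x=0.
-x^2/8 + x/4 + 1/2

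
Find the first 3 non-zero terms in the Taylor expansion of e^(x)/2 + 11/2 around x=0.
x^2/4 + x/2 + 6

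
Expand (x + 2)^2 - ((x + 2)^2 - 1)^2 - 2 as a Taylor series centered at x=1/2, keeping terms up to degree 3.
-373/16 - 95·(x - 1/2)/2 - 69·(x - 1/2)^2/2 - 10·(x - 1/2)^3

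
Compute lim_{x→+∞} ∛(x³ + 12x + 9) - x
This is an ∞ − ∞ indeterminate form.
Multiply by (A² + AB + B²)/(A² + AB + B²) where A = ∛(x³+12x + 9), B = x to use A³ − B³ = (A−B)(A²+AB+B²); the x³ terms cancel, leaving (12x + 9)/(A²+AB+B²) with denominator ~ 3x², so the limit is 0.
Limit = 0.

Final answer: 0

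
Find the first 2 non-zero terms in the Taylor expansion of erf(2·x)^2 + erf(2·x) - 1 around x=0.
4·x/√(π) - 1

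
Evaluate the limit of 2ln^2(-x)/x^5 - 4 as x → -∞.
The quotient is an ∞/∞ indeterminate form as x → -∞.
Compare growth rates of the dominant terms (exponentials ≫ polynomials ≫ logarithms), or apply L'Hôpital's rule; the quotient → 0.
Adding the constant: 0 - 4 = -4. Limit = -4.

Final answer: -4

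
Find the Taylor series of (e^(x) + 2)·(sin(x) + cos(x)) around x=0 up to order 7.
-x^7/2520 - x^6/72 - x^5/20 - x^4/12 - x^3/3 + 4·x + 3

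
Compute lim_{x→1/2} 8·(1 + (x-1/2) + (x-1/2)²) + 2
Direct substitution at x = 1/2 gives 10.

Final answer: 10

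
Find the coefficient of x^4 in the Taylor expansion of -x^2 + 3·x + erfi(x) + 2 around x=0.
Expand to order 4: -x^2 + 3·x + erfi(x) + 2 = 2·x^3/(3·√(π)) - x^2 + x·(2/√(π) + 3) + 2 + O(x^5).
The coefficient of x^4 is 0.

Final answer: 0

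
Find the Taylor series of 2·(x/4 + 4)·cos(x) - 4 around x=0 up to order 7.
-x^7/1440 - x^6/90 + x^5/48 + x^4/3 - x^3/4 - 4·x^2 + x/2 + 4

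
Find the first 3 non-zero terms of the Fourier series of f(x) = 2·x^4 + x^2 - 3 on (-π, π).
(92 - 16·π^2)·cos(x) + (-5 + 4·π^2)·cos(2·x) - 3 + π^2/3 + 2·π^4/5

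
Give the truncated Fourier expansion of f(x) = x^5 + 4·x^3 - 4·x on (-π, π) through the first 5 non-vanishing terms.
(-32·π^2 + 184 + 2·π^4)·sin(x) + (-π^4 + 5/2 + π^2)·sin(2·x) + (-280/81 + 32·π^2/27 + 2·π^4/3)·sin(3·x) + (-π^4/2 - 11·π^2/8 + 161/64)·sin(4·x) + (-1192/625 + 32·π^2/25 + 2·π^4/5)·sin(5·x)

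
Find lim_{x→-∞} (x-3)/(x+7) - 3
Evaluate the dominant behaviour as x → -∞; each term tends to a finite value or vanishes.
Limit = -2.

Final answer: -2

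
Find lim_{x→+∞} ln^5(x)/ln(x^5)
This is an ∞/∞ indeterminate form as x → +∞.
Write ln(x^5) = 5·ln(x), reducing the quotient to ln^4(x)/5 → ∞.
Limit = ∞.

Final answer: ∞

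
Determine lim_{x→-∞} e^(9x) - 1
Evaluate the dominant behaviour as x → -∞; each term tends to a finite value or vanishes.
Limit = -1.

Final answer: -1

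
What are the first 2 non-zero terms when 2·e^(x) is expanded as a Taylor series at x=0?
2·x + 2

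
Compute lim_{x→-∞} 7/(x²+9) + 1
Evaluate the dominant behaviour as x → -∞; each term tends to a finite value or vanishes.
Limit = 1.

Final answer: 1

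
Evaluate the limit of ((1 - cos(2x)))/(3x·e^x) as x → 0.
Both numerator and denominator → 0 as x → 0; this is a 0/0 indeterminate form.
Expand each to leading order near x = 0: numerator ~ 2·x^2, denominator ~ 3·x.
The limit of the ratio is 0.

Final answer: 0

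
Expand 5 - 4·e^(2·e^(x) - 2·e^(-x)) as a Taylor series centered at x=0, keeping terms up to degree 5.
-278·x^5/5 - 160·x^4/3 - 136·x^3/3 - 32·x^2 - 16·x + 1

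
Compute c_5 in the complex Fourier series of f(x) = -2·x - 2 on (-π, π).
Compute the real Fourier coefficients first: a_5 = 0, b_5 = -4/5.
Then c_5 = (a_5 − i·b_5)/2 = 2·i/5.

Final answer: 2·i/5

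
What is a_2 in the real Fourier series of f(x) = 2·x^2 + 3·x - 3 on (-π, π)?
a_2 = (1/π) ∫_{-π}^{π} f(x)·cos(2x) dx.
Evaluate the integral (use parity and integration by parts as needed): a_2 = 2.

Final answer: 2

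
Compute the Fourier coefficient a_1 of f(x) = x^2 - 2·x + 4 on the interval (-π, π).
a_1 = (1/π) ∫_{-π}^{π} f(x)·cos(1x) dx.
Evaluate the integral (use parity and integration by parts as needed): a_1 = -4.

Final answer: -4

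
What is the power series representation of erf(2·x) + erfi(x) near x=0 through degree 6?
33·x^5/(5·√(π)) - 14·x^3/(3·√(π)) + 6·x/√(π)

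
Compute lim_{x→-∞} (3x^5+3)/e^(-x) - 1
The quotient is an ∞/∞ indeterminate form as x → -∞.
Compare growth rates of the dominant terms (exponentials ≫ polynomials ≫ logarithms), or apply L'Hôpital's rule; the quotient → 0.
Adding the constant: 0 - 1 = -1. Limit = -1.

Final answer: -1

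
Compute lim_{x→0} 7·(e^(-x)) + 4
Direct substitution at x = 0 gives 11.

Final answer: 11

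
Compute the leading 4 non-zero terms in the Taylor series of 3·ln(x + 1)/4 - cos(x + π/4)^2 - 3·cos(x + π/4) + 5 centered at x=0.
x^3·(-5/12 - √(2)/4) + x^2·(-3/8 + 3·√(2)/4) + x·(7/4 + 3·√(2)/2) - 3·√(2)/2 + 9/2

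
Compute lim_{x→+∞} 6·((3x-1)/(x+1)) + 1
Evaluate the dominant behaviour as x → +∞; each term tends to a finite value or vanishes.
Limit = 19.

Final answer: 19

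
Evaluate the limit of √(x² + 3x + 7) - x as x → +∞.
This is an ∞ − ∞ indeterminate form.
Multiply and divide by the conjugate √(x²+3x + 7) + x; the x² terms cancel, leaving (3x + 7)/(√(x²+3x + 7)+x) → 3/2.
Limit = 3/2.

Final answer: 3/2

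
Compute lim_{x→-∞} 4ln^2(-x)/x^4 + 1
The quotient is an ∞/∞ indeterminate form as x → -∞.
Compare growth rates of the dominant terms (exponentials ≫ polynomials ≫ logarithms), or apply L'Hôpital's rule; the quotient → 0.
Adding the constant: 0 + 1 = 1. Limit = 1.

Final answer: 1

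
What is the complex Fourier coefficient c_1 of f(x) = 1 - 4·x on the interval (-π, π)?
Compute the real Fourier coefficients first: a_1 = 0, b_1 = -8.
Then c_1 = (a_1 − i·b_1)/2 = 4·i.

Final answer: 4·i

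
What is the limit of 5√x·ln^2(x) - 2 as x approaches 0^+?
The product is a 0·∞ indeterminate form at x → 0⁺.
Rewrite the product as 5·ln^2(x) / x^(-1/2) and apply L'Hôpital, or use the standard hierarchy x^(-1/2) ≫ |ln x|^2 as x → 0⁺.
The indeterminate product → 0, so the limit = -2.

Final answer: -2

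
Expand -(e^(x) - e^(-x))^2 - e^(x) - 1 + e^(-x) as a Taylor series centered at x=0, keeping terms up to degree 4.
-4·x^4/3 - x^3/3 - 4·x^2 - 2·x - 1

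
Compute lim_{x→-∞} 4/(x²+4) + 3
Evaluate the dominant behaviour as x → -∞; each term tends to a finite value or vanishes.
Limit = 3.

Final answer: 3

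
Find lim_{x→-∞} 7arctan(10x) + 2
Evaluate the dominant behaviour as x → -∞; each term tends to a finite value or vanishes.
Limit = 2 - 7·π/2.

Final answer: 2 - 7·π/2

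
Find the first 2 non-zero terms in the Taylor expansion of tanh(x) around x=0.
-x^3/3 + x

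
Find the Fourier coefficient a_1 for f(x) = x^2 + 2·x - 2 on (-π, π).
a_1 = (1/π) ∫_{-π}^{π} f(x)·cos(1x) dx.
Evaluate the integral (use parity and integration by parts as needed): a_1 = -4.

Final answer: -4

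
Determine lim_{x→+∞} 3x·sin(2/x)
As x → +∞: let u = 2/x → 0⁺; then 3·x·sin(2/x) = 3·2·sin(u)/u → 3·2·1 = 6.
Limit = 6.

Final answer: 6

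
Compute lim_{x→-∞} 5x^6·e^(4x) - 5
The product is a 0·∞ indeterminate form at x → -∞.
Rewrite the product as 5x^6 / e^(-4x) (an ∞/∞ form) and apply L'Hôpital, or use the standard hierarchy e^(4|x|) ≫ |x^6| as x → -∞.
The indeterminate product → 0, so the limit = -5.

Final answer: -5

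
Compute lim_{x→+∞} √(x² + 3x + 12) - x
This is an ∞ − ∞ indeterminate form.
Multiply and divide by the conjugate √(x²+3x + 12) + x; the x² terms cancel, leaving (3x + 12)/(√(x²+3x + 12)+x) → 3/2.
Limit = 3/2.

Final answer: 3/2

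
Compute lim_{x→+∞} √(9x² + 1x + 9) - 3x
As x → +∞: multiply by the conjugate to get (1x+9)/(√(9x²+1x+9)+3x); the denominator ~ 6x, so the limit is 1/6.
Limit = 1/6.

Final answer: 1/6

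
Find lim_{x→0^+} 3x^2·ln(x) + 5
The product is a 0·∞ indeterminate form at x → 0⁺.
Rewrite the product as 3·ln(x) / x^(-2) and apply L'Hôpital, or use the standard hierarchy x^(-2) ≫ |ln x| as x → 0⁺.
The indeterminate product → 0, so the limit = 5.

Final answer: 5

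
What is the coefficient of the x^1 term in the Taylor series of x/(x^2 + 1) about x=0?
Expand to order 1: x/(x^2 + 1) = x + O(x^2).
The coefficient of x^1 is 1.

Final answer: 1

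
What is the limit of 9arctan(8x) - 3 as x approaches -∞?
Evaluate the dominant behaviour as x → -∞; each term tends to a finite value or vanishes.
Limit = -9·π/2 - 3.

Final answer: -9·π/2 - 3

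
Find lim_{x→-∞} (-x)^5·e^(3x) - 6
The product is a 0·∞ indeterminate form at x → -∞.
Rewrite the product as (-x)^5 / e^(-3x) (an ∞/∞ form) and apply L'Hôpital, or use the standard hierarchy e^(3|x|) ≫ |(-x)^5| as x → -∞.
The indeterminate product → 0, so the limit = -6.

Final answer: -6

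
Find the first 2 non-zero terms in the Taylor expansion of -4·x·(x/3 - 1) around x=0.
-4·x^2/3 + 4·x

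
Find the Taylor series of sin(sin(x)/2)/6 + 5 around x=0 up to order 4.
-5·x^3/288 + x/12 + 5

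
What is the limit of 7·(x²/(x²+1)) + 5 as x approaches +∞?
Evaluate the dominant behaviour as x → +∞; each term tends to a finite value or vanishes.
Limit = 12.

Final answer: 12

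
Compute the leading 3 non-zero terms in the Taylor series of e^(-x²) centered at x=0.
x^4/2 - x^2 + 1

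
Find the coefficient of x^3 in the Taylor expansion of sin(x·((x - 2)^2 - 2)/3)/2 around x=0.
Expand to order 3: sin(x·((x - 2)^2 - 2)/3)/2 = 23·x^3/162 - 2·x^2/3 + x/3 + O(x^4).
The coefficient of x^3 is 23/162.

Final answer: 23/162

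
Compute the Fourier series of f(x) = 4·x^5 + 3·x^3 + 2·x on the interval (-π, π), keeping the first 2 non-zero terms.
(-154·π^2 + 8·π^4 + 928)·sin(x) + (-4·π^4 - 55/2 + 17·π^2)·sin(2·x)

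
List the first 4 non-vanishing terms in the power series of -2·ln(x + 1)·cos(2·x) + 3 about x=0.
10·x^3/3 + x^2 - 2·x + 3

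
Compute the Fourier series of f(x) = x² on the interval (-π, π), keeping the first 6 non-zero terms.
-4·cos(x) + cos(2·x) - 4·cos(3·x)/9 + cos(4·x)/4 - 4·cos(5·x)/25 + π^2/3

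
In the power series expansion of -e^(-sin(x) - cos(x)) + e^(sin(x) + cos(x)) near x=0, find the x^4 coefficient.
Expand to order 4: -e^(-sin(x) - cos(x)) + e^(sin(x) + cos(x)) = x^4·(-5·e/24 - 5·e^(-1)/24) + x^3·(-e/2 + e^(-1)/2) - x^2·e^(-1) + x·(e^(-1) + e) - e^(-1) + e + O(x^5).
The coefficient of x^4 is -5·e/24 - 5·e^(-1)/24.

Final answer: -5·e/24 - 5·e^(-1)/24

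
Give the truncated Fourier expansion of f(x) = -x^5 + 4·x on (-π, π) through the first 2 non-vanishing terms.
(-232 - 2·π^4 + 40·π^2)·sin(x) + (-5·π^2 + 7/2 + π^4)·sin(2·x)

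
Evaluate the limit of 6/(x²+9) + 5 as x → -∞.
Evaluate the dominant behaviour as x → -∞; each term tends to a finite value or vanishes.
Limit = 5.

Final answer: 5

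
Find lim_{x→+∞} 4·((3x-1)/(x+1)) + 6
Evaluate the dominant behaviour as x → +∞; each term tends to a finite value or vanishes.
Limit = 18.

Final answer: 18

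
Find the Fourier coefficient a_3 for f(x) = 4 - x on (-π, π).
a_3 = (1/π) ∫_{-π}^{π} f(x)·cos(3x) dx.
Evaluate the integral (use parity and integration by parts as needed): a_3 = 0.

Final answer: 0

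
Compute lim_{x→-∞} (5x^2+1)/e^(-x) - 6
The quotient is an ∞/∞ indeterminate form as x → -∞.
Compare growth rates of the dominant terms (exponentials ≫ polynomials ≫ logarithms), or apply L'Hôpital's rule; the quotient → 0.
Adding the constant: 0 - 6 = -6. Limit = -6.

Final answer: -6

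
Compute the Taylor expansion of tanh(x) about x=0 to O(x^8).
-17·x^7/315 + 2·x^5/15 - x^3/3 + x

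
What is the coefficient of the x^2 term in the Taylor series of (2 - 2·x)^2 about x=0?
Expand to order 2: (2 - 2·x)^2 = 4·x^2 - 8·x + 4 + O(x^3).
The coefficient of x^2 is 4.

Final answer: 4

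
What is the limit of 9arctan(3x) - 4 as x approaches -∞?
Evaluate the dominant behaviour as x → -∞; each term tends to a finite value or vanishes.
Limit = -9·π/2 - 4.

Final answer: -9·π/2 - 4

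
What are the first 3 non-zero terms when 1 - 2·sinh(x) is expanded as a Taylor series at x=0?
-x^3/3 - 2·x + 1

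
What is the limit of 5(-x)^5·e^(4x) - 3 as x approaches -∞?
The product is a 0·∞ indeterminate form at x → -∞.
Rewrite the product as 5(-x)^5 / e^(-4x) (an ∞/∞ form) and apply L'Hôpital, or use the standard hierarchy e^(4|x|) ≫ |(-x)^5| as x → -∞.
The indeterminate product → 0, so the limit = -3.

Final answer: -3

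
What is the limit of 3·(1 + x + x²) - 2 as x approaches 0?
Direct substitution at x = 0 gives 1.

Final answer: 1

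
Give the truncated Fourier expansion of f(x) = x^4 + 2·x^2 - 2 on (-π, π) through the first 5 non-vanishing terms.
(40 - 8·π^2)·cos(x) + (-1 + 2·π^2)·cos(2·x) + (-8·π^2/9 - 8/27)·cos(3·x) + (5/16 + π^2/2)·cos(4·x) - 2 + 2·π^2/3 + π^4/5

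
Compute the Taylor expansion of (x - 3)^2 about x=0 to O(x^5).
x^2 - 6·x + 9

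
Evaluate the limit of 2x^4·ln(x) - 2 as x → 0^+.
The product is a 0·∞ indeterminate form at x → 0⁺.
Rewrite the product as 2·ln(x) / x^(-4) and apply L'Hôpital, or use the standard hierarchy x^(-4) ≫ |ln x| as x → 0⁺.
The indeterminate product → 0, so the limit = -2.

Final answer: -2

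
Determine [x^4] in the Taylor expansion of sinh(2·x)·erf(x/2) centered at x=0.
Expand to order 4: sinh(2·x)·erf(x/2) = 7·x^4/(6·√(π)) + 2·x^2/√(π) + O(x^5).
The coefficient of x^4 is 7/(6·√(π)).

Final answer: 7/(6·√(π))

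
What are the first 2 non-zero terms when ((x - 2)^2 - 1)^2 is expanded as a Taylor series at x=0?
9 - 24·x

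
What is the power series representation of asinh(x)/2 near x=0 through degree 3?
-x^3/12 + x/2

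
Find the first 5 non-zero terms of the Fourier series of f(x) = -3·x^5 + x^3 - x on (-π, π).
(-734 - 6·π^4 + 122·π^2)·sin(x) + (-16·π^2 + 25 + 3·π^4)·sin(2·x) + (-2·π^4 - 110/27 + 46·π^2/9)·sin(3·x) + (-19·π^2/8 + 89/64 + 3·π^4/2)·sin(4·x) + (-6·π^4/5 - 454/625 + 34·π^2/25)·sin(5·x)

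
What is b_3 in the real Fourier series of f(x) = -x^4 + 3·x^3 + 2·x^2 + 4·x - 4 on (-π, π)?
b_3 = (1/π) ∫_{-π}^{π} f(x)·sin(3x) dx.
Evaluate the integral (use parity and integration by parts as needed): b_3 = 4/3 + 2·π^2.

Final answer: 4/3 + 2·π^2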